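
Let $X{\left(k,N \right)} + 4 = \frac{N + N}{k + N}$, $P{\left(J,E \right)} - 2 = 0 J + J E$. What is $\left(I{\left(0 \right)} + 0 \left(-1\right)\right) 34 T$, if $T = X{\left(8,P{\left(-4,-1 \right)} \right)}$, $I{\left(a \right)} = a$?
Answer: $0$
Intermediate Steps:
$P{\left(J,E \right)} = 2 + E J$ ($P{\left(J,E \right)} = 2 + \left(0 J + J E\right) = 2 + \left(0 + E J\right) = 2 + E J$)
$X{\left(k,N \right)} = -4 + \frac{2 N}{N + k}$ ($X{\left(k,N \right)} = -4 + \frac{N + N}{k + N} = -4 + \frac{2 N}{N + k}$)
$T = - \frac{22}{7}$ ($T = \frac{2 \left(- (2 - -4) - 16\right)}{\left(2 - -4\right) + 8} = \frac{2 \left(- (2 + 4) - 16\right)}{\left(2 + 4\right) + 8} = \frac{2 \left(\left(-1\right) 6 - 16\right)}{6 + 8} = \frac{2 \left(-6 - 16\right)}{14} = 2 \cdot \frac{1}{14} \left(-22\right) = - \frac{22}{7} \approx -3.1429$)
$\left(I{\left(0 \right)} + 0 \left(-1\right)\right) 34 T = \left(0 + 0 \left(-1\right)\right) 34 \left(- \frac{22}{7}\right) = \left(0 + 0\right) 34 \left(- \frac{22}{7}\right) = 0 \cdot 34 \left(- \frac{22}{7}\right) = 0 \left(- \frac{22}{7}\right) = 0$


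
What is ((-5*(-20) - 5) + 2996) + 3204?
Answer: 6295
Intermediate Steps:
((-5*(-20) - 5) + 2996) + 3204 = ((100 - 5) + 2996) + 3204 = (95 + 2996) + 3204 = 3091 + 3204 = 6295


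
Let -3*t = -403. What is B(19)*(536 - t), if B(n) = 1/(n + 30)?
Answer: 1205/147 ≈ 8.1973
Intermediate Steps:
t = 403/3 (t = -⅓*(-403) = 403/3 ≈ 134.33)
B(n) = 1/(30 + n)
B(19)*(536 - t) = (536 - 1*403/3)/(30 + 19) = (536 - 403/3)/49 = (1/49)*(1205/3) = 1205/147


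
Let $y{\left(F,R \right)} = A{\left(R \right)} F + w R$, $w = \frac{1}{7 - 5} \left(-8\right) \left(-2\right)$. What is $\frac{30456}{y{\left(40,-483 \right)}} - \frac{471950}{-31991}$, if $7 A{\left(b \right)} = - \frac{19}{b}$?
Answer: $\frac{358889268803}{52238999648} \approx 6.8701$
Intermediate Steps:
$A{\left(b \right)} = - \frac{19}{7 b}$ ($A{\left(b \right)} = \frac{\left(-19\right) \frac{1}{b}}{7} = - \frac{19}{7 b}$)
$w = 8$ ($w = \frac{1}{2} \left(-8\right) \left(-2\right) = \left(-4\right) \left(-2\right) = 8$)
$y{\left(F,R \right)} = 8 R - \frac{19 F}{7 R}$ ($y{\left(F,R \right)} = - \frac{19}{7 R} F + 8 R = - \frac{19 F}{7 R} + 8 R = 8 R - \frac{19 F}{7 R}$)
$\frac{30456}{y{\left(40,-483 \right)}} - \frac{471950}{-31991} = \frac{30456}{8 \left(-483\right) - \frac{760}{7 \left(-483\right)}} - \frac{471950}{-31991} = \frac{30456}{-3864 - \frac{760}{7} \left(- \frac{1}{483}\right)} - - \frac{471950}{31991} = \frac{30456}{-3864 + \frac{760}{3381}} + \frac{471950}{31991} = \frac{30456}{- \frac{13063424}{3381}} + \frac{471950}{31991} = 30456 \left(- \frac{3381}{13063424}\right) + \frac{471950}{31991} = - \frac{12871467}{1632928} + \frac{471950}{31991} = \frac{358889268803}{52238999648}$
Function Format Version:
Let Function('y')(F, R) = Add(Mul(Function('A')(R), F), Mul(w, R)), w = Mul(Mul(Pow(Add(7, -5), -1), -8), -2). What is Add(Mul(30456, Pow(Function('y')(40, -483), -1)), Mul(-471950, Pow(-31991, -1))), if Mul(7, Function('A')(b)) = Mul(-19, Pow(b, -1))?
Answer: Rational(358889268803, 52238999648) ≈ 6.8701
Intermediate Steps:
Function('A')(b) = Mul(Rational(-19, 7), Pow(b, -1)) (Function('A')(b) = Mul(Rational(1, 7), Mul(-19, Pow(b, -1))) = Mul(Rational(-19, 7), Pow(b, -1)))
w = 8 (w = Mul(Mul(Pow(2, -1), -8), -2) = Mul(Mul(Rational(1, 2), -8), -2) = Mul(-4, -2) = 8)
Function('y')(F, R) = Add(Mul(8, R), Mul(Rational(-19, 7), F, Pow(R, -1))) (Function('y')(F, R) = Add(Mul(Mul(Rational(-19, 7), Pow(R, -1)), F), Mul(8, R)) = Add(Mul(Rational(-19, 7), F, Pow(R, -1)), Mul(8, R)) = Add(Mul(8, R), Mul(Rational(-19, 7), F, Pow(R, -1))))
Add(Mul(30456, Pow(Function('y')(40, -483), -1)), Mul(-471950, Pow(-31991, -1))) = Add(Mul(30456, Pow(Add(Mul(8, -483), Mul(Rational(-19, 7), 40, Pow(-483, -1))), -1)), Mul(-471950, Pow(-31991, -1))) = Add(Mul(30456, Pow(Add(-3864, Mul(Rational(-19, 7), 40, Rational(-1, 483))), -1)), Mul(-471950, Rational(-1, 31991))) = Add(Mul(30456, Pow(Add(-3864, Rational(760, 3381)), -1)), Rational(471950, 31991)) = Add(Mul(30456, Pow(Rational(-13063424, 3381), -1)), Rational(471950, 31991)) = Add(Mul(30456, Rational(-3381, 13063424)), Rational(471950, 31991)) = Add(Rational(-12871467, 1632928), Rational(471950, 31991)) = Rational(358889268803, 52238999648)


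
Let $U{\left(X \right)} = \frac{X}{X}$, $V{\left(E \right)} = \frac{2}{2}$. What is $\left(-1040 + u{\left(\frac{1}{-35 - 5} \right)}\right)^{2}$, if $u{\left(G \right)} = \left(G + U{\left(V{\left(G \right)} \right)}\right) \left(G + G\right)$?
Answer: $\frac{692288897521}{640000} \approx 1.0817 \cdot 10^{6}$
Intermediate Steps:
$V{\left(E \right)} = 1$ ($V{\left(E \right)} = 2 \cdot \frac{1}{2} = 1$)
$U{\left(X \right)} = 1$
$u{\left(G \right)} = 2 G \left(1 + G\right)$ ($u{\left(G \right)} = \left(G + 1\right) \left(G + G\right) = \left(1 + G\right) 2 G = 2 G \left(1 + G\right)$)
$\left(-1040 + u{\left(\frac{1}{-35 - 5} \right)}\right)^{2} = \left(-1040 + \frac{2 \left(1 + \frac{1}{-35 - 5}\right)}{-35 - 5}\right)^{2} = \left(-1040 + \frac{2 \left(1 + \frac{1}{-40}\right)}{-40}\right)^{2} = \left(-1040 + 2 \left(- \frac{1}{40}\right) \left(1 - \frac{1}{40}\right)\right)^{2} = \left(-1040 + 2 \left(- \frac{1}{40}\right) \frac{39}{40}\right)^{2} = \left(-1040 - \frac{39}{800}\right)^{2} = \left(- \frac{832039}{800}\right)^{2} = \frac{692288897521}{640000}$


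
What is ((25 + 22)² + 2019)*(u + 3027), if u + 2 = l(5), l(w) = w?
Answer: 12810840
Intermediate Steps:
u = 3 (u = -2 + 5 = 3)
((25 + 22)² + 2019)*(u + 3027) = ((25 + 22)² + 2019)*(3 + 3027) = (47² + 2019)*3030 = (2209 + 2019)*3030 = 4228*3030 = 12810840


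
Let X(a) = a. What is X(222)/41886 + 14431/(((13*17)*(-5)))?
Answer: -7746302/593385 ≈ -13.054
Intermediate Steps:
X(222)/41886 + 14431/(((13*17)*(-5))) = 222/41886 + 14431/(((13*17)*(-5))) = 222*(1/41886) + 14431/((221*(-5))) = 37/6981 + 14431/(-1105) = 37/6981 + 14431*(-1/1105) = 37/6981 - 14431/1105 = -7746302/593385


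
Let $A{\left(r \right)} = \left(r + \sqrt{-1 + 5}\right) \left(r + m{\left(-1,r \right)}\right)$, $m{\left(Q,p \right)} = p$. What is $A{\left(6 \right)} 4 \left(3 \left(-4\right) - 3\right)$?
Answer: $-5760$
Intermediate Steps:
$A{\left(r \right)} = 2 r \left(2 + r\right)$ ($A{\left(r \right)} = \left(r + \sqrt{-1 + 5}\right) \left(r + r\right) = \left(r + \sqrt{4}\right) 2 r = \left(r + 2\right) 2 r = \left(2 + r\right) 2 r = 2 r \left(2 + r\right)$)
$A{\left(6 \right)} 4 \left(3 \left(-4\right) - 3\right) = 2 \cdot 6 \left(2 + 6\right) 4 \left(3 \left(-4\right) - 3\right) = 2 \cdot 6 \cdot 8 \cdot 4 \left(-12 - 3\right) = 96 \cdot 4 \left(-15\right) = 384 \left(-15\right) = -5760$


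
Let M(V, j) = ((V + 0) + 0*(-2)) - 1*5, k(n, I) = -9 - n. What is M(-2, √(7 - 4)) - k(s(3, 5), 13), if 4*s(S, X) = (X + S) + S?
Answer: 19/4 ≈ 4.7500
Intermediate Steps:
s(S, X) = S/2 + X/4 (s(S, X) = ((X + S) + S)/4 = ((S + X) + S)/4 = (X + 2*S)/4 = S/2 + X/4)
M(V, j) = -5 + V (M(V, j) = (V + 0) - 5 = V - 5 = -5 + V)
M(-2, √(7 - 4)) - k(s(3, 5), 13) = (-5 - 2) - (-9 - ((½)*3 + (¼)*5)) = -7 - (-9 - (3/2 + 5/4)) = -7 - (-9 - 1*11/4) = -7 - (-9 - 11/4) = -7 - 1*(-47/4) = -7 + 47/4 = 19/4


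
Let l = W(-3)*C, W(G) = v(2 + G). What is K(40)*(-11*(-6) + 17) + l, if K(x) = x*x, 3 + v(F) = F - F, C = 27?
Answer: 132719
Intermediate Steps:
v(F) = -3 (v(F) = -3 + (F - F) = -3 + 0 = -3)
W(G) = -3
K(x) = x²
l = -81 (l = -3*27 = -81)
K(40)*(-11*(-6) + 17) + l = 40²*(-11*(-6) + 17) - 81 = 1600*(66 + 17) - 81 = 1600*83 - 81 = 132800 - 81 = 132719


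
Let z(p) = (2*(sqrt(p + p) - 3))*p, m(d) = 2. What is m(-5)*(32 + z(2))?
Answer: 56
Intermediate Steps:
z(p) = p*(-6 + 2*sqrt(2)*sqrt(p)) (z(p) = (2*(sqrt(2*p) - 3))*p = (2*(sqrt(2)*sqrt(p) - 3))*p = (2*(-3 + sqrt(2)*sqrt(p)))*p = (-6 + 2*sqrt(2)*sqrt(p))*p = p*(-6 + 2*sqrt(2)*sqrt(p)))
m(-5)*(32 + z(2)) = 2*(32 + (-6*2 + 2*sqrt(2)*2**(3/2))) = 2*(32 + (-12 + 2*sqrt(2)*(2*sqrt(2)))) = 2*(32 + (-12 + 8)) = 2*(32 - 4) = 2*28 = 56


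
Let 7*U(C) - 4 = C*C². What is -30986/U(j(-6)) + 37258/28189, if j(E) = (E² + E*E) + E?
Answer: 2298712261/4052168750 ≈ 0.56728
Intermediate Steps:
j(E) = E + 2*E² (j(E) = (E² + E²) + E = 2*E² + E = E + 2*E²)
U(C) = 4/7 + C³/7 (U(C) = 4/7 + (C*C²)/7 = 4/7 + C³/7)
-30986/U(j(-6)) + 37258/28189 = -30986/(4/7 + (-6*(1 + 2*(-6)))³/7) + 37258/28189 = -30986/(4/7 + (-6*(1 - 12))³/7) + 37258*(1/28189) = -30986/(4/7 + (-6*(-11))³/7) + 37258/28189 = -30986/(4/7 + (⅐)*66³) + 37258/28189 = -30986/(4/7 + (⅐)*287496) + 37258/28189 = -30986/(4/7 + 287496/7) + 37258/28189 = -30986/287500/7 + 37258/28189 = -30986*7/287500 + 37258/28189 = -108451/143750 + 37258/28189 = 2298712261/4052168750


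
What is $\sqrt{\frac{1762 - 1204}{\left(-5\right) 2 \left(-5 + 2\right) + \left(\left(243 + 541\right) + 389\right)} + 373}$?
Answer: $\frac{\sqrt{60053359}}{401} \approx 19.325$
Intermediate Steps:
$\sqrt{\frac{1762 - 1204}{\left(-5\right) 2 \left(-5 + 2\right) + \left(\left(243 + 541\right) + 389\right)} + 373} = \sqrt{\frac{558}{\left(-10\right) \left(-3\right) + \left(784 + 389\right)} + 373} = \sqrt{\frac{558}{30 + 1173} + 373} = \sqrt{\frac{558}{1203} + 373} = \sqrt{558 \cdot \frac{1}{1203} + 373} = \sqrt{\frac{186}{401} + 373} = \sqrt{\frac{149759}{401}} = \frac{\sqrt{60053359}}{401}$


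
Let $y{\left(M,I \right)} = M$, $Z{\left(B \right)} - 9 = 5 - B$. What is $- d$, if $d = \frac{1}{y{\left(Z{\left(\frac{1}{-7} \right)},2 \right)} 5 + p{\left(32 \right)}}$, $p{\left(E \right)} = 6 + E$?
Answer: $- \frac{7}{761} \approx -0.0091984$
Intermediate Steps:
$Z{\left(B \right)} = 14 - B$ ($Z{\left(B \right)} = 9 - \left(-5 + B\right) = 14 - B$)
$d = \frac{7}{761}$ ($d = \frac{1}{\left(14 - \frac{1}{-7}\right) 5 + \left(6 + 32\right)} = \frac{1}{\left(14 - - \frac{1}{7}\right) 5 + 38} = \frac{1}{\left(14 + \frac{1}{7}\right) 5 + 38} = \frac{1}{\frac{99}{7} \cdot 5 + 38} = \frac{1}{\frac{495}{7} + 38} = \frac{1}{\frac{761}{7}} = \frac{7}{761} \approx 0.0091984$)
$- d = \left(-1\right) \frac{7}{761} = - \frac{7}{761}$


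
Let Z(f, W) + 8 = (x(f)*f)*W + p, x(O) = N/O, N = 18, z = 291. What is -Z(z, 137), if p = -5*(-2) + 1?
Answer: -2469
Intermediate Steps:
p = 11 (p = 10 + 1 = 11)
x(O) = 18/O
Z(f, W) = 3 + 18*W (Z(f, W) = -8 + (((18/f)*f)*W + 11) = -8 + (18*W + 11) = -8 + (11 + 18*W) = 3 + 18*W)
-Z(z, 137) = -(3 + 18*137) = -(3 + 2466) = -1*2469 = -2469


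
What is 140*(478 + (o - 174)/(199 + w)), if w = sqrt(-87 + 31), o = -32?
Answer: 2648107280/39657 + 57680*I*sqrt(14)/39657 ≈ 66775.0 + 5.4421*I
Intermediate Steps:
w = 2*I*sqrt(14) (w = sqrt(-56) = 2*I*sqrt(14) ≈ 7.4833*I)
140*(478 + (o - 174)/(199 + w)) = 140*(478 + (-32 - 174)/(199 + 2*I*sqrt(14))) = 140*(478 - 206/(199 + 2*I*sqrt(14))) = 66920 - 28840/(199 + 2*I*sqrt(14))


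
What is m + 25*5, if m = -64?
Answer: 61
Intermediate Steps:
m + 25*5 = -64 + 25*5 = -64 + 125 = 61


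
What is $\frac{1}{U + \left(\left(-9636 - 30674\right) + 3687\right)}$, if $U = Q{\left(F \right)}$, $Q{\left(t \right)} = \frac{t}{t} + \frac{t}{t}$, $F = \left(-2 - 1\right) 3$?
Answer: $- \frac{1}{36621} \approx -2.7307 \cdot 10^{-5}$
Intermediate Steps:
$F = -9$ ($F = \left(-3\right) 3 = -9$)
$Q{\left(t \right)} = 2$ ($Q{\left(t \right)} = 1 + 1 = 2$)
$U = 2$
$\frac{1}{U + \left(\left(-9636 - 30674\right) + 3687\right)} = \frac{1}{2 + \left(\left(-9636 - 30674\right) + 3687\right)} = \frac{1}{2 + \left(-40310 + 3687\right)} = \frac{1}{2 - 36623} = \frac{1}{-36621} = - \frac{1}{36621}$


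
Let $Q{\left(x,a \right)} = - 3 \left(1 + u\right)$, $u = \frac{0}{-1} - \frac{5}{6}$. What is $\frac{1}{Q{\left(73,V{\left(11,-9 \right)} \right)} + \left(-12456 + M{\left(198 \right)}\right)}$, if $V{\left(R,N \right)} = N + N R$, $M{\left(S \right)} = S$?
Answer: $- \frac{2}{24517} \approx -8.1576 \cdot 10^{-5}$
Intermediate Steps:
$u = - \frac{5}{6}$ ($u = 0 \left(-1\right) - \frac{5}{6} = 0 - \frac{5}{6} = - \frac{5}{6} \approx -0.83333$)
$Q{\left(x,a \right)} = - \frac{1}{2}$ ($Q{\left(x,a \right)} = - 3 \left(1 - \frac{5}{6}\right) = \left(-3\right) \frac{1}{6} = - \frac{1}{2}$)
$\frac{1}{Q{\left(73,V{\left(11,-9 \right)} \right)} + \left(-12456 + M{\left(198 \right)}\right)} = \frac{1}{- \frac{1}{2} + \left(-12456 + 198\right)} = \frac{1}{- \frac{1}{2} - 12258} = \frac{1}{- \frac{24517}{2}} = - \frac{2}{24517}$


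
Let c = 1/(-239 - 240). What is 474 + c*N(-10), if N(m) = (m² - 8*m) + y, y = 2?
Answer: 226864/479 ≈ 473.62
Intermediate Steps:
c = -1/479 (c = 1/(-479) = -1/479 ≈ -0.0020877)
N(m) = 2 + m² - 8*m (N(m) = (m² - 8*m) + 2 = 2 + m² - 8*m)
474 + c*N(-10) = 474 - (2 + (-10)² - 8*(-10))/479 = 474 - (2 + 100 + 80)/479 = 474 - 1/479*182 = 474 - 182/479 = 226864/479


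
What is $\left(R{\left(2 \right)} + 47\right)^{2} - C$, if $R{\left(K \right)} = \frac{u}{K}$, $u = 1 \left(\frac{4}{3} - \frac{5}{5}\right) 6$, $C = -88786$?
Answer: $91090$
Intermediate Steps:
$u = 2$ ($u = 1 \left(4 \cdot \frac{1}{3} - 1\right) 6 = 1 \left(\frac{4}{3} - 1\right) 6 = 1 \cdot \frac{1}{3} \cdot 6 = \frac{1}{3} \cdot 6 = 2$)
$R{\left(K \right)} = \frac{2}{K}$
$\left(R{\left(2 \right)} + 47\right)^{2} - C = \left(\frac{2}{2} + 47\right)^{2} - -88786 = \left(2 \cdot \frac{1}{2} + 47\right)^{2} + 88786 = \left(1 + 47\right)^{2} + 88786 = 48^{2} + 88786 = 2304 + 88786 = 91090$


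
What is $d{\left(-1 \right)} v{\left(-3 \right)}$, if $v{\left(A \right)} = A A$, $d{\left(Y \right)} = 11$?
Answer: $99$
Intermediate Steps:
$v{\left(A \right)} = A^{2}$
$d{\left(-1 \right)} v{\left(-3 \right)} = 11 \left(-3\right)^{2} = 11 \cdot 9 = 99$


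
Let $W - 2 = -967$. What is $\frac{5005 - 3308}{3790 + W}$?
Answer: $\frac{1697}{2825} \approx 0.60071$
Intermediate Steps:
$W = -965$ ($W = 2 - 967 = -965$)
$\frac{5005 - 3308}{3790 + W} = \frac{5005 - 3308}{3790 - 965} = \frac{1697}{2825}$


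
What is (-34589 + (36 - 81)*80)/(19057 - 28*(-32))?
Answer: -38189/19953 ≈ -1.9139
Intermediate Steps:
(-34589 + (36 - 81)*80)/(19057 - 28*(-32)) = (-34589 - 45*80)/(19057 + 896) = (-34589 - 3600)/19953 = -38189*1/19953 = -38189/19953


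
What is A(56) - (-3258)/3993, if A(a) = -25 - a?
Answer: -106725/1331 ≈ -80.184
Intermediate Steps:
A(56) - (-3258)/3993 = (-25 - 1*56) - (-3258)/3993 = (-25 - 56) - (-3258)/3993 = -81 - 1*(-1086/1331) = -81 + 1086/1331 = -106725/1331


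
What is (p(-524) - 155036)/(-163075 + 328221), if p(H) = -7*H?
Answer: -75684/82573 ≈ -0.91657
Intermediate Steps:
(p(-524) - 155036)/(-163075 + 328221) = (-7*(-524) - 155036)/(-163075 + 328221) = (3668 - 155036)/165146 = -151368*1/165146 = -75684/82573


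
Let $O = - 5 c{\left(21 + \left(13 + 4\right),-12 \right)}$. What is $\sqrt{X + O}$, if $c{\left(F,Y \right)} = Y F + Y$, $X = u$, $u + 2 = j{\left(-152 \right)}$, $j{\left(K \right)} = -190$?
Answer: $2 \sqrt{537} \approx 46.346$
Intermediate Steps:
$u = -192$ ($u = -2 - 190 = -192$)
$X = -192$
$c{\left(F,Y \right)} = Y + F Y$ ($c{\left(F,Y \right)} = F Y + Y = Y + F Y$)
$O = 2340$ ($O = - 5 \left(- 12 \left(1 + \left(21 + \left(13 + 4\right)\right)\right)\right) = - 5 \left(- 12 \left(1 + \left(21 + 17\right)\right)\right) = - 5 \left(- 12 \left(1 + 38\right)\right) = - 5 \left(\left(-12\right) 39\right) = \left(-5\right) \left(-468\right) = 2340$)
$\sqrt{X + O} = \sqrt{-192 + 2340} = \sqrt{2148} = 2 \sqrt{537}$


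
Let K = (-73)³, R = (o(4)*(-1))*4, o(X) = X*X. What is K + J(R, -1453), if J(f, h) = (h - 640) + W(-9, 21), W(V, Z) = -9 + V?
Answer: -391128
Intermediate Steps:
o(X) = X²
R = -64 (R = (4²*(-1))*4 = (16*(-1))*4 = -16*4 = -64)
J(f, h) = -658 + h (J(f, h) = (h - 640) + (-9 - 9) = (-640 + h) - 18 = -658 + h)
K = -389017
K + J(R, -1453) = -389017 + (-658 - 1453) = -389017 - 2111 = -391128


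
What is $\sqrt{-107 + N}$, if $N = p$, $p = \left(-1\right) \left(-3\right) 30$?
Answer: $i \sqrt{17} \approx 4.1231 i$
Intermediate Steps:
$p = 90$ ($p = 3 \cdot 30 = 90$)
$N = 90$
$\sqrt{-107 + N} = \sqrt{-107 + 90} = \sqrt{-17} = i \sqrt{17}$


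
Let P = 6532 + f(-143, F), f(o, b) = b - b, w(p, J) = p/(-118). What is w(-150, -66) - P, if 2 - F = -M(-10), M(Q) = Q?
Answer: -385313/59 ≈ -6530.7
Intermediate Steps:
w(p, J) = -p/118 (w(p, J) = p*(-1/118) = -p/118)
F = -8 (F = 2 - (-1)*(-10) = 2 - 1*10 = 2 - 10 = -8)
f(o, b) = 0
P = 6532 (P = 6532 + 0 = 6532)
w(-150, -66) - P = -1/118*(-150) - 1*6532 = 75/59 - 6532 = -385313/59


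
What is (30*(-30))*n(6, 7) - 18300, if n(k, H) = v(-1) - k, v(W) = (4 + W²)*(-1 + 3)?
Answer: -21900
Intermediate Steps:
v(W) = 8 + 2*W² (v(W) = (4 + W²)*2 = 8 + 2*W²)
n(k, H) = 10 - k (n(k, H) = (8 + 2*(-1)²) - k = (8 + 2*1) - k = (8 + 2) - k = 10 - k)
(30*(-30))*n(6, 7) - 18300 = (30*(-30))*(10 - 1*6) - 18300 = -900*(10 - 6) - 18300 = -900*4 - 18300 = -3600 - 18300 = -21900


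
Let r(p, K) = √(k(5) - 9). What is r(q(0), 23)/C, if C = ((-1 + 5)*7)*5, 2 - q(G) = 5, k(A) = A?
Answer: I/70 ≈ 0.014286*I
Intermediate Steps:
q(G) = -3 (q(G) = 2 - 1*5 = 2 - 5 = -3)
r(p, K) = 2*I (r(p, K) = √(5 - 9) = √(-4) = 2*I)
C = 140 (C = (4*7)*5 = 28*5 = 140)
r(q(0), 23)/C = (2*I)/140 = (2*I)*(1/140) = I/70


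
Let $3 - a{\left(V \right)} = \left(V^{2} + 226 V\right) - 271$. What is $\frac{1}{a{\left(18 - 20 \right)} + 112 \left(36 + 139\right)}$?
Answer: $\frac{1}{20322} \approx 4.9208 \cdot 10^{-5}$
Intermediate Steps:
$a{\left(V \right)} = 274 - V^{2} - 226 V$ ($a{\left(V \right)} = 3 - \left(\left(V^{2} + 226 V\right) - 271\right) = 3 - \left(-271 + V^{2} + 226 V\right) = 274 - V^{2} - 226 V$)
$\frac{1}{a{\left(18 - 20 \right)} + 112 \left(36 + 139\right)} = \frac{1}{\left(274 - \left(18 - 20\right)^{2} - 226 \left(18 - 20\right)\right) + 112 \left(36 + 139\right)} = \frac{1}{\left(274 - \left(18 - 20\right)^{2} - 226 \left(18 - 20\right)\right) + 112 \cdot 175} = \frac{1}{\left(274 - \left(-2\right)^{2} - -452\right) + 19600} = \frac{1}{\left(274 - 4 + 452\right) + 19600} = \frac{1}{722 + 19600} = \frac{1}{20322}$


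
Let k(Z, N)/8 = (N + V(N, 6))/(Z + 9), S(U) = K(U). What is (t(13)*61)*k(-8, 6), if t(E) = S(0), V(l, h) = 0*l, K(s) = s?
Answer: 0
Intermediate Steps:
S(U) = U
V(l, h) = 0
k(Z, N) = 8*N/(9 + Z) (k(Z, N) = 8*((N + 0)/(Z + 9)) = 8*(N/(9 + Z)) = 8*N/(9 + Z))
t(E) = 0
(t(13)*61)*k(-8, 6) = (0*61)*(8*6/(9 - 8)) = 0*(8*6/1) = 0*(8*6*1) = 0*48 = 0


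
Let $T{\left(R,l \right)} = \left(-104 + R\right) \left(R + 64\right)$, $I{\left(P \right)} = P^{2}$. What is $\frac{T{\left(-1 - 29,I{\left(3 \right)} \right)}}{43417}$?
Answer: $- \frac{4556}{43417} \approx -0.10494$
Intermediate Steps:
$T{\left(R,l \right)} = \left(-104 + R\right) \left(64 + R\right)$
$\frac{T{\left(-1 - 29,I{\left(3 \right)} \right)}}{43417} = \frac{-6656 + \left(-1 - 29\right)^{2} - 40 \left(-1 - 29\right)}{43417} = \left(-6656 + \left(-1 - 29\right)^{2} - 40 \left(-1 - 29\right)\right) \frac{1}{43417} = \left(-6656 + \left(-30\right)^{2} - -1200\right) \frac{1}{43417} = \left(-6656 + 900 + 1200\right) \frac{1}{43417} = \left(-4556\right) \frac{1}{43417} = - \frac{4556}{43417}$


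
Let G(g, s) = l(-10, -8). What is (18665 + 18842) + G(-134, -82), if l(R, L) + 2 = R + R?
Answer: 37485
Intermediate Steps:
l(R, L) = -2 + 2*R (l(R, L) = -2 + (R + R) = -2 + 2*R)
G(g, s) = -22 (G(g, s) = -2 + 2*(-10) = -2 - 20 = -22)
(18665 + 18842) + G(-134, -82) = (18665 + 18842) - 22 = 37507 - 22 = 37485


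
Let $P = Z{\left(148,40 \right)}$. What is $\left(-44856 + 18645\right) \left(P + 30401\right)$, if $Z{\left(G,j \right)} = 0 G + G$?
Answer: $-800719839$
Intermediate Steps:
$Z{\left(G,j \right)} = G$ ($Z{\left(G,j \right)} = 0 + G = G$)
$P = 148$
$\left(-44856 + 18645\right) \left(P + 30401\right) = \left(-44856 + 18645\right) \left(148 + 30401\right) = \left(-26211\right) 30549 = -800719839$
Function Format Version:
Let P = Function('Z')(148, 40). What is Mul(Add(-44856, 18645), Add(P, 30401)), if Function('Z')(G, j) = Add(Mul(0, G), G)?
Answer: -800719839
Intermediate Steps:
Function('Z')(G, j) = G (Function('Z')(G, j) = Add(0, G) = G)
P = 148
Mul(Add(-44856, 18645), Add(P, 30401)) = Mul(Add(-44856, 18645), Add(148, 30401)) = Mul(-26211, 30549) = -800719839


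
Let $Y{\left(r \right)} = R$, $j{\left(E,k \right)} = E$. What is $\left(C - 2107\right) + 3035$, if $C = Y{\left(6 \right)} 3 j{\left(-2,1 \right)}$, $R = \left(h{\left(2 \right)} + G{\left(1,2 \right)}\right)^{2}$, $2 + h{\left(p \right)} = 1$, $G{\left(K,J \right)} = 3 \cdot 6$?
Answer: $-806$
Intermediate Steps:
$G{\left(K,J \right)} = 18$
$h{\left(p \right)} = -1$ ($h{\left(p \right)} = -2 + 1 = -1$)
$R = 289$ ($R = \left(-1 + 18\right)^{2} = 17^{2} = 289$)
$Y{\left(r \right)} = 289$
$C = -1734$ ($C = 289 \cdot 3 \left(-2\right) = 289 \left(-6\right) = -1734$)
$\left(C - 2107\right) + 3035 = \left(-1734 - 2107\right) + 3035 = -3841 + 3035 = -806$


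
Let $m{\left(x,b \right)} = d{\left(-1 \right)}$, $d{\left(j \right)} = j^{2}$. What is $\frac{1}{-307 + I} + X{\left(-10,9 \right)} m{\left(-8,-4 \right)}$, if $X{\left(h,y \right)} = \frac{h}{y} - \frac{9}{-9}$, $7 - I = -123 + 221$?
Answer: $- \frac{407}{3582} \approx -0.11362$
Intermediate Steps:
$m{\left(x,b \right)} = 1$ ($m{\left(x,b \right)} = \left(-1\right)^{2} = 1$)
$I = -91$ ($I = 7 - \left(-123 + 221\right) = 7 - 98 = -91$)
$X{\left(h,y \right)} = 1 + \frac{h}{y}$ ($X{\left(h,y \right)} = \frac{h}{y} - -1 = \frac{h}{y} + 1 = 1 + \frac{h}{y}$)
$\frac{1}{-307 + I} + X{\left(-10,9 \right)} m{\left(-8,-4 \right)} = \frac{1}{-307 - 91} + \frac{-10 + 9}{9} \cdot 1 = \frac{1}{-398} + \frac{1}{9} \left(-1\right) 1 = - \frac{1}{398} - \frac{1}{9} = - \frac{407}{3582}$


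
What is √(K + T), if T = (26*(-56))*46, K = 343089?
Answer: √276113 ≈ 525.46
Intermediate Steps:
T = -66976 (T = -1456*46 = -66976)
√(K + T) = √(343089 - 66976) = √276113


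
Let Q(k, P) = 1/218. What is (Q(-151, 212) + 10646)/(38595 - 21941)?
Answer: 2320829/3630572 ≈ 0.63925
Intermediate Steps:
Q(k, P) = 1/218
(Q(-151, 212) + 10646)/(38595 - 21941) = (1/218 + 10646)/(38595 - 21941) = (2320829/218)/16654 = (2320829/218)*(1/16654) = 2320829/3630572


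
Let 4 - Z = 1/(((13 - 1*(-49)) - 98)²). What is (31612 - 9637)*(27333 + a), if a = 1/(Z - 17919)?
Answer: 13945626097485075/23217841 ≈ 6.0064e+8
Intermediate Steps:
Z = 5183/1296 (Z = 4 - 1/(((13 - 1*(-49)) - 98)²) = 4 - 1/(((13 + 49) - 98)²) = 4 - 1/((62 - 98)²) = 4 - 1/((-36)²) = 4 - 1/1296 = 5183/1296 ≈ 3.9992)
a = -1296/23217841 (a = 1/(5183/1296 - 17919) = 1/(-23217841/1296) = -1296/23217841 ≈ -5.5819e-5)
(31612 - 9637)*(27333 + a) = (31612 - 9637)*(27333 - 1296/23217841) = 21975*(634613246757/23217841) = 13945626097485075/23217841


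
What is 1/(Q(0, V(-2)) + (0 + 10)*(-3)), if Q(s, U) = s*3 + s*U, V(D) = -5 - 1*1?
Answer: -1/30 ≈ -0.033333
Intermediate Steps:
V(D) = -6 (V(D) = -5 - 1 = -6)
Q(s, U) = 3*s + U*s
1/(Q(0, V(-2)) + (0 + 10)*(-3)) = 1/(0*(3 - 6) + (0 + 10)*(-3)) = 1/(0*(-3) + 10*(-3)) = 1/(0 - 30) = 1/(-30) = -1/30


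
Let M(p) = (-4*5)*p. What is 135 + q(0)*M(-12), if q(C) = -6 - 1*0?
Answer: -1305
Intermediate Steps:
q(C) = -6 (q(C) = -6 + 0 = -6)
M(p) = -20*p
135 + q(0)*M(-12) = 135 - (-120)*(-12) = 135 - 6*240 = 135 - 1440 = -1305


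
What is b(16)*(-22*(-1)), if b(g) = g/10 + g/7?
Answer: 2992/35 ≈ 85.486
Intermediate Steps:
b(g) = 17*g/70 (b(g) = g*(⅒) + g*(⅐) = g/10 + g/7 = 17*g/70)
b(16)*(-22*(-1)) = ((17/70)*16)*(-22*(-1)) = (136/35)*22 = 2992/35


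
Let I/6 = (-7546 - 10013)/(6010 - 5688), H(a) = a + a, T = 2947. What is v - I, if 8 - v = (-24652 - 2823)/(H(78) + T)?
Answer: 171876870/499583 ≈ 344.04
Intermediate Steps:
H(a) = 2*a
I = -52677/161 (I = 6*((-7546 - 10013)/(6010 - 5688)) = 6*(-17559/322) = -52677/161 ≈ -327.19)
v = 52299/3103 (v = 8 - (-24652 - 2823)/(2*78 + 2947) = 8 - (-27475)/(156 + 2947) = 8 - (-27475)/3103 = 8 - 1*(-27475/3103) = 8 + 27475/3103 = 52299/3103 ≈ 16.854)
v - I = 52299/3103 - 1*(-52677/161) = 52299/3103 + 52677/161 = 171876870/499583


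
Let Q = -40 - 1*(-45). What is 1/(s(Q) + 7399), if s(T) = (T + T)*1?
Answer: 1/7409 ≈ 0.00013497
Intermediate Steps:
Q = 5 (Q = -40 + 45 = 5)
s(T) = 2*T (s(T) = (2*T)*1 = 2*T)
1/(s(Q) + 7399) = 1/(2*5 + 7399) = 1/(10 + 7399) = 1/7409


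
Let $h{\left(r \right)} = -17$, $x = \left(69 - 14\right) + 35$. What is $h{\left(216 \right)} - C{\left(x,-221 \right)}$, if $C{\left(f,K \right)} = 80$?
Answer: $-97$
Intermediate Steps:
$x = 90$ ($x = 55 + 35 = 90$)
$h{\left(216 \right)} - C{\left(x,-221 \right)} = -17 - 80 = -97$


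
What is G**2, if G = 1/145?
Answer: 1/21025 ≈ 4.7562e-5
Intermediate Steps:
G = 1/145 ≈ 0.0068966
G**2 = (1/145)**2 = 1/21025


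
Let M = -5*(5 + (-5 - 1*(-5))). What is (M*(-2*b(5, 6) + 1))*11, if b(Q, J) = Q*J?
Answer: 16225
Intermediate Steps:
b(Q, J) = J*Q
M = -25 (M = -5*(5 + (-5 + 5)) = -5*(5 + 0) = -5*5 = -25)
(M*(-2*b(5, 6) + 1))*11 = -25*(-12*5 + 1)*11 = -25*(-2*30 + 1)*11 = -25*(-60 + 1)*11 = -25*(-59)*11 = 1475*11 = 16225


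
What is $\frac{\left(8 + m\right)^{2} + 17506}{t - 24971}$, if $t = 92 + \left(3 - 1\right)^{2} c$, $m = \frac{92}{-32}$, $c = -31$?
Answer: $- \frac{1122065}{1600192} \approx -0.70121$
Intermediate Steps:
$m = - \frac{23}{8}$ ($m = 92 \left(- \frac{1}{32}\right) = - \frac{23}{8} \approx -2.875$)
$t = -32$ ($t = 92 + \left(3 - 1\right)^{2} \left(-31\right) = 92 + 2^{2} \left(-31\right) = 92 + 4 \left(-31\right) = 92 - 124 = -32$)
$\frac{\left(8 + m\right)^{2} + 17506}{t - 24971} = \frac{\left(8 - \frac{23}{8}\right)^{2} + 17506}{-32 - 24971} = \frac{\left(\frac{41}{8}\right)^{2} + 17506}{-25003} = \left(\frac{1681}{64} + 17506\right) \left(- \frac{1}{25003}\right) = \frac{1122065}{64} \left(- \frac{1}{25003}\right) = - \frac{1122065}{1600192}$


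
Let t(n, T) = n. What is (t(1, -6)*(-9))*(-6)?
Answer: 54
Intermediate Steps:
(t(1, -6)*(-9))*(-6) = (1*(-9))*(-6) = -9*(-6) = 54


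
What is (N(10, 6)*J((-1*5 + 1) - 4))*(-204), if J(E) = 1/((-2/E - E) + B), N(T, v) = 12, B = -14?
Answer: 9792/23 ≈ 425.74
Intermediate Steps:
J(E) = 1/(-14 - E - 2/E) (J(E) = 1/((-2/E - E) - 14) = 1/((-E - 2/E) - 14) = 1/(-14 - E - 2/E))
(N(10, 6)*J((-1*5 + 1) - 4))*(-204) = (12*(-((-1*5 + 1) - 4)/(2 + ((-1*5 + 1) - 4)**2 + 14*((-1*5 + 1) - 4))))*(-204) = (12*(-((-5 + 1) - 4)/(2 + ((-5 + 1) - 4)**2 + 14*((-5 + 1) - 4))))*(-204) = (12*(-(-4 - 4)/(2 + (-4 - 4)**2 + 14*(-4 - 4))))*(-204) = (12*(-1*(-8)/(2 + (-8)**2 + 14*(-8))))*(-204) = (12*(-1*(-8)/(2 + 64 - 112)))*(-204) = (12*(-1*(-8)/(-46)))*(-204) = (12*(-1*(-8)*(-1/46)))*(-204) = (12*(-4/23))*(-204) = -48/23*(-204) = 9792/23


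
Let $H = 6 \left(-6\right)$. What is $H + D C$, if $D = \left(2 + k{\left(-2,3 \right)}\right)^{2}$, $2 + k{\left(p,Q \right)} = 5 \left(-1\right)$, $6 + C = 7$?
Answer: $-11$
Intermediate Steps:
$C = 1$ ($C = -6 + 7 = 1$)
$k{\left(p,Q \right)} = -7$ ($k{\left(p,Q \right)} = -2 + 5 \left(-1\right) = -2 - 5 = -7$)
$H = -36$
$D = 25$ ($D = \left(2 - 7\right)^{2} = \left(-5\right)^{2} = 25$)
$H + D C = -36 + 25 \cdot 1 = -36 + 25 = -11$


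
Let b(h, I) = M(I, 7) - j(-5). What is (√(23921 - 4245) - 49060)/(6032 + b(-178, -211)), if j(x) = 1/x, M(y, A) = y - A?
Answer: -245300/29071 + 10*√4919/29071 ≈ -8.4138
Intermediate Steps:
b(h, I) = -34/5 + I (b(h, I) = (I - 1*7) - 1/(-5) = (I - 7) - 1*(-⅕) = (-7 + I) + ⅕ = -34/5 + I)
(√(23921 - 4245) - 49060)/(6032 + b(-178, -211)) = (√(23921 - 4245) - 49060)/(6032 + (-34/5 - 211)) = (√19676 - 49060)/(6032 - 1089/5) = (2*√4919 - 49060)/(29071/5) = (-49060 + 2*√4919)*(5/29071) = -245300/29071 + 10*√4919/29071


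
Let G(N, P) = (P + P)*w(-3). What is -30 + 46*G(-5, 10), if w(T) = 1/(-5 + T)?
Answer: -145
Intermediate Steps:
G(N, P) = -P/4 (G(N, P) = (P + P)/(-5 - 3) = (2*P)/(-8) = (2*P)*(-1/8) = -P/4)
-30 + 46*G(-5, 10) = -30 + 46*(-1/4*10) = -30 + 46*(-5/2) = -30 - 115 = -145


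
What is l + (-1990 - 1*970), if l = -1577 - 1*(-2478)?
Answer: -2059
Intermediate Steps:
l = 901 (l = -1577 + 2478 = 901)
l + (-1990 - 1*970) = 901 + (-1990 - 1*970) = 901 + (-1990 - 970) = 901 - 2960 = -2059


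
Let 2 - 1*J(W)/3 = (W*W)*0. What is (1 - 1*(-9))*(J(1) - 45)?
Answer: -390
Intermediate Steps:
J(W) = 6 (J(W) = 6 - 3*W*W*0 = 6 - 3*W²*0 = 6 - 3*0 = 6 + 0 = 6)
(1 - 1*(-9))*(J(1) - 45) = (1 - 1*(-9))*(6 - 45) = (1 + 9)*(-39) = 10*(-39) = -390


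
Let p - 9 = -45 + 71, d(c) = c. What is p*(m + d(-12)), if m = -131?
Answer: -5005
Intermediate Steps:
p = 35 (p = 9 + (-45 + 71) = 9 + 26 = 35)
p*(m + d(-12)) = 35*(-131 - 12) = 35*(-143) = -5005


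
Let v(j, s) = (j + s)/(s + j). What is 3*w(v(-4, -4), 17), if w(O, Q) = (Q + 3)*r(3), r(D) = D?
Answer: 180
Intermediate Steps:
v(j, s) = 1 (v(j, s) = (j + s)/(j + s) = 1)
w(O, Q) = 9 + 3*Q (w(O, Q) = (Q + 3)*3 = (3 + Q)*3 = 9 + 3*Q)
3*w(v(-4, -4), 17) = 3*(9 + 3*17) = 3*(9 + 51) = 3*60 = 180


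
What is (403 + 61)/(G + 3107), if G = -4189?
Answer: -232/541 ≈ -0.42884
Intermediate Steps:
(403 + 61)/(G + 3107) = (403 + 61)/(-4189 + 3107) = 464/(-1082) = 464*(-1/1082) = -232/541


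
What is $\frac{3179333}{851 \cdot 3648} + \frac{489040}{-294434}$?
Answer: $- \frac{291047758699}{457027521216} \approx -0.63683$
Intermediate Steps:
$\frac{3179333}{851 \cdot 3648} + \frac{489040}{-294434} = \frac{3179333}{3104448} + 489040 \left(- \frac{1}{294434}\right) = 3179333 \cdot \frac{1}{3104448} - \frac{244520}{147217} = \frac{3179333}{3104448} - \frac{244520}{147217} = - \frac{291047758699}{457027521216}$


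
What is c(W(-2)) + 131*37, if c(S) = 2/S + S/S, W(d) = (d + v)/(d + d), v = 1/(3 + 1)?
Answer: 33968/7 ≈ 4852.6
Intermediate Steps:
v = ¼ (v = 1/4 = ¼ ≈ 0.25000)
W(d) = (¼ + d)/(2*d) (W(d) = (d + ¼)/(d + d) = (¼ + d)/((2*d)) = (¼ + d)*(1/(2*d)) = (¼ + d)/(2*d))
c(S) = 1 + 2/S (c(S) = 2/S + 1 = 1 + 2/S)
c(W(-2)) + 131*37 = (2 + (⅛)*(1 + 4*(-2))/(-2))/(((⅛)*(1 + 4*(-2))/(-2))) + 131*37 = (2 + (⅛)*(-½)*(1 - 8))/(((⅛)*(-½)*(1 - 8))) + 4847 = (2 + (⅛)*(-½)*(-7))/(((⅛)*(-½)*(-7))) + 4847 = (2 + 7/16)/(7/16) + 4847 = (16/7)*(39/16) + 4847 = 39/7 + 4847 = 33968/7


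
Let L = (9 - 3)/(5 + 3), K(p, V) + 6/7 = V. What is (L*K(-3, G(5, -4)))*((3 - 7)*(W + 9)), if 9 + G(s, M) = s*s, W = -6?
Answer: -954/7 ≈ -136.29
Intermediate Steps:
G(s, M) = -9 + s² (G(s, M) = -9 + s*s = -9 + s²)
K(p, V) = -6/7 + V
L = ¾ (L = 6/8 = 6*(⅛) = ¾ ≈ 0.75000)
(L*K(-3, G(5, -4)))*((3 - 7)*(W + 9)) = (3*(-6/7 + (-9 + 5²))/4)*((3 - 7)*(-6 + 9)) = (3*(-6/7 + (-9 + 25))/4)*(-4*3) = (3*(-6/7 + 16)/4)*(-12) = ((¾)*(106/7))*(-12) = (159/14)*(-12) = -954/7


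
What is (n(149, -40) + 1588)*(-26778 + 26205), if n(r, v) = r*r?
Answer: -13631097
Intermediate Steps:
n(r, v) = r**2
(n(149, -40) + 1588)*(-26778 + 26205) = (149**2 + 1588)*(-26778 + 26205) = (22201 + 1588)*(-573) = 23789*(-573) = -13631097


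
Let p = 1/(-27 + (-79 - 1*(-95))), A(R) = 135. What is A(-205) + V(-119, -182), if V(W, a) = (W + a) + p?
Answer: -1827/11 ≈ -166.09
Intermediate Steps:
p = -1/11 (p = 1/(-27 + (-79 + 95)) = 1/(-27 + 16) = 1/(-11) = -1/11 ≈ -0.090909)
V(W, a) = -1/11 + W + a (V(W, a) = (W + a) - 1/11 = -1/11 + W + a)
A(-205) + V(-119, -182) = 135 + (-1/11 - 119 - 182) = 135 - 3312/11 = -1827/11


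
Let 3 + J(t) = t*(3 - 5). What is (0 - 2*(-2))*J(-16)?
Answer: 116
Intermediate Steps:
J(t) = -3 - 2*t (J(t) = -3 + t*(3 - 5) = -3 + t*(-2) = -3 - 2*t)
(0 - 2*(-2))*J(-16) = (0 - 2*(-2))*(-3 - 2*(-16)) = (0 + 4)*(-3 + 32) = 4*29 = 116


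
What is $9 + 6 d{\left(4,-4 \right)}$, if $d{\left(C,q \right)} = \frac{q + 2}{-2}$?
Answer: $15$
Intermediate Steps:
$d{\left(C,q \right)} = -1 - \frac{q}{2}$ ($d{\left(C,q \right)} = \left(2 + q\right) \left(- \frac{1}{2}\right) = -1 - \frac{q}{2}$)
$9 + 6 d{\left(4,-4 \right)} = 9 + 6 \left(-1 - -2\right) = 9 + 6 \left(-1 + 2\right) = 9 + 6 \cdot 1 = 9 + 6 = 15$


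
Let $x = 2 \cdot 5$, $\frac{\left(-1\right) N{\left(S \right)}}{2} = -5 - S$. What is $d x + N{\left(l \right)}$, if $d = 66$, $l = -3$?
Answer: $664$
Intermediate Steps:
$N{\left(S \right)} = 10 + 2 S$ ($N{\left(S \right)} = - 2 \left(-5 - S\right) = 10 + 2 S$)
$x = 10$
$d x + N{\left(l \right)} = 66 \cdot 10 + \left(10 + 2 \left(-3\right)\right) = 660 + \left(10 - 6\right) = 660 + 4 = 664$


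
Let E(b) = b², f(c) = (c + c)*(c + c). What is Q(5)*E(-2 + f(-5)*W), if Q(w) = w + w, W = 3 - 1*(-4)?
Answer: 4872040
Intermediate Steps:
W = 7 (W = 3 + 4 = 7)
f(c) = 4*c² (f(c) = (2*c)*(2*c) = 4*c²)
Q(w) = 2*w
Q(5)*E(-2 + f(-5)*W) = (2*5)*(-2 + (4*(-5)²)*7)² = 10*(-2 + (4*25)*7)² = 10*(-2 + 100*7)² = 10*(-2 + 700)² = 10*698² = 10*487204 = 4872040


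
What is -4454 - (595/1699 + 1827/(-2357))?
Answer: -17834532864/4004543 ≈ -4453.6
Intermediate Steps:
-4454 - (595/1699 + 1827/(-2357)) = -4454 - (595*(1/1699) + 1827*(-1/2357)) = -4454 - (595/1699 - 1827/2357) = -4454 - 1*(-1701658/4004543) = -4454 + 1701658/4004543 = -17834532864/4004543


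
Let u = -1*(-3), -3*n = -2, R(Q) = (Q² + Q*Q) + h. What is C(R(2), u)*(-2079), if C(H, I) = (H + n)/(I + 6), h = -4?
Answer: -1078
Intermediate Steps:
R(Q) = -4 + 2*Q² (R(Q) = (Q² + Q*Q) - 4 = (Q² + Q²) - 4 = 2*Q² - 4 = -4 + 2*Q²)
n = ⅔ (n = -⅓*(-2) = ⅔ ≈ 0.66667)
u = 3
C(H, I) = (⅔ + H)/(6 + I) (C(H, I) = (H + ⅔)/(I + 6) = (⅔ + H)/(6 + I))
C(R(2), u)*(-2079) = ((⅔ + (-4 + 2*2²))/(6 + 3))*(-2079) = ((⅔ + (-4 + 2*4))/9)*(-2079) = ((⅔ + (-4 + 8))/9)*(-2079) = ((⅔ + 4)/9)*(-2079) = ((⅑)*(14/3))*(-2079) = (14/27)*(-2079) = -1078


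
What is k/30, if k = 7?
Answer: 7/30 ≈ 0.23333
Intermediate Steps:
k/30 = 7/30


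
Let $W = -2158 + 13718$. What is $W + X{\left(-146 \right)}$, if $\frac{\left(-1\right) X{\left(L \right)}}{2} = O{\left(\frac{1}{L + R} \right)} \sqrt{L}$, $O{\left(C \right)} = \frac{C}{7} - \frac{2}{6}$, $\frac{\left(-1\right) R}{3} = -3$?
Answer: $11560 + \frac{1924 i \sqrt{146}}{2877} \approx 11560.0 + 8.0806 i$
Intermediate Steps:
$R = 9$ ($R = \left(-3\right) \left(-3\right) = 9$)
$O{\left(C \right)} = - \frac{1}{3} + \frac{C}{7}$ ($O{\left(C \right)} = C \frac{1}{7} - \frac{1}{3} = \frac{C}{7} - \frac{1}{3} = - \frac{1}{3} + \frac{C}{7}$)
$W = 11560$
$X{\left(L \right)} = - 2 \sqrt{L} \left(- \frac{1}{3} + \frac{1}{7 \left(9 + L\right)}\right)$ ($X{\left(L \right)} = - 2 \left(- \frac{1}{3} + \frac{1}{7 \left(L + 9\right)}\right) \sqrt{L} = - 2 \left(- \frac{1}{3} + \frac{1}{7 \left(9 + L\right)}\right) \sqrt{L} = - 2 \sqrt{L} \left(- \frac{1}{3} + \frac{1}{7 \left(9 + L\right)}\right)$)
$W + X{\left(-146 \right)} = 11560 + \frac{2 \sqrt{-146} \left(60 + 7 \left(-146\right)\right)}{21 \left(9 - 146\right)} = 11560 + \frac{2 i \sqrt{146} \left(60 - 1022\right)}{21 \left(-137\right)} = 11560 + \frac{2}{21} i \sqrt{146} \left(- \frac{1}{137}\right) \left(-962\right) = 11560 + \frac{1924 i \sqrt{146}}{2877}$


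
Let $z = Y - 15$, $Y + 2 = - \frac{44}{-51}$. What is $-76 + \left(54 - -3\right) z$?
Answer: $- \frac{16929}{17} \approx -995.82$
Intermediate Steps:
$Y = - \frac{58}{51}$ ($Y = -2 - \frac{44}{-51} = -2 - - \frac{44}{51} = -2 + \frac{44}{51} = - \frac{58}{51} \approx -1.1373$)
$z = - \frac{823}{51}$ ($z = - \frac{58}{51} - 15 = - \frac{823}{51} \approx -16.137$)
$-76 + \left(54 - -3\right) z = -76 + \left(54 - -3\right) \left(- \frac{823}{51}\right) = -76 + \left(54 + 3\right) \left(- \frac{823}{51}\right) = -76 + 57 \left(- \frac{823}{51}\right) = -76 - \frac{15637}{17} = - \frac{16929}{17}$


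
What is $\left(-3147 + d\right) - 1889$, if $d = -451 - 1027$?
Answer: $-6514$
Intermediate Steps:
$d = -1478$ ($d = -451 - 1027 = -1478$)
$\left(-3147 + d\right) - 1889 = \left(-3147 - 1478\right) - 1889 = -4625 - 1889 = -6514$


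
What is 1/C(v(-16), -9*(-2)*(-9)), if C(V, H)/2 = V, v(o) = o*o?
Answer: 1/512 ≈ 0.0019531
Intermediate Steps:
v(o) = o²
C(V, H) = 2*V
1/C(v(-16), -9*(-2)*(-9)) = 1/(2*(-16)²) = 1/(2*256) = 1/512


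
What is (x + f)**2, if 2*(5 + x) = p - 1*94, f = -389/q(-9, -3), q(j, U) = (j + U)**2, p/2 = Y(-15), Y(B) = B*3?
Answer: 206123449/20736 ≈ 9940.4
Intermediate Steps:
Y(B) = 3*B
p = -90 (p = 2*(3*(-15)) = 2*(-45) = -90)
q(j, U) = (U + j)**2
f = -389/144 (f = -389/(-3 - 9)**2 = -389/((-12)**2) = -389/144 ≈ -2.7014)
x = -97 (x = -5 + (-90 - 1*94)/2 = -5 + (-90 - 94)/2 = -5 + (1/2)*(-184) = -5 - 92 = -97)
(x + f)**2 = (-97 - 389/144)**2 = (-14357/144)**2 = 206123449/20736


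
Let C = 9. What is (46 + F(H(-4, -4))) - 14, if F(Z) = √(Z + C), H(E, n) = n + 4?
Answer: 35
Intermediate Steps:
H(E, n) = 4 + n
F(Z) = √(9 + Z) (F(Z) = √(Z + 9) = √(9 + Z))
(46 + F(H(-4, -4))) - 14 = (46 + √(9 + (4 - 4))) - 14 = (46 + √(9 + 0)) - 14 = (46 + √9) - 14 = (46 + 3) - 14 = 49 - 14 = 35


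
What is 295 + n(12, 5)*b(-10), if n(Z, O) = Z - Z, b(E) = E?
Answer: 295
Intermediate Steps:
n(Z, O) = 0
295 + n(12, 5)*b(-10) = 295 + 0*(-10) = 295 + 0 = 295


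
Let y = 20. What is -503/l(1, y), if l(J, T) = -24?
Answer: 503/24 ≈ 20.958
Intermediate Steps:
-503/l(1, y) = -503/(-24) = -503*(-1/24) = 503/24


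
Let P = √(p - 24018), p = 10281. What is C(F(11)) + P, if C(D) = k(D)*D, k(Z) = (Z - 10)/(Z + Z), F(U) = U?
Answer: ½ + I*√13737 ≈ 0.5 + 117.2*I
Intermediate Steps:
k(Z) = (-10 + Z)/(2*Z) (k(Z) = (-10 + Z)/((2*Z)) = (-10 + Z)*(1/(2*Z)) = (-10 + Z)/(2*Z))
C(D) = -5 + D/2 (C(D) = ((-10 + D)/(2*D))*D = -5 + D/2)
P = I*√13737 (P = √(10281 - 24018) = √(-13737) = I*√13737 ≈ 117.2*I)
C(F(11)) + P = (-5 + (½)*11) + I*√13737 = (-5 + 11/2) + I*√13737 = ½ + I*√13737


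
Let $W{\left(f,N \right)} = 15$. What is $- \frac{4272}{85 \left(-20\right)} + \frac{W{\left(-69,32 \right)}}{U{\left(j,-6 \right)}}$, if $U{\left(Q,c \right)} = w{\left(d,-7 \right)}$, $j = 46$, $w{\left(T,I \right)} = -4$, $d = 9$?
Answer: $- \frac{2103}{1700} \approx -1.2371$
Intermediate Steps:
$U{\left(Q,c \right)} = -4$
$- \frac{4272}{85 \left(-20\right)} + \frac{W{\left(-69,32 \right)}}{U{\left(j,-6 \right)}} = - \frac{4272}{85 \left(-20\right)} + \frac{15}{-4} = - \frac{4272}{-1700} + 15 \left(- \frac{1}{4}\right) = \left(-4272\right) \left(- \frac{1}{1700}\right) - \frac{15}{4} = \frac{1068}{425} - \frac{15}{4} = - \frac{2103}{1700}$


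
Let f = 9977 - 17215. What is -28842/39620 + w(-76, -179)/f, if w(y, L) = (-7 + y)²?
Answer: -1228828/731555 ≈ -1.6797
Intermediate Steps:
f = -7238
-28842/39620 + w(-76, -179)/f = -28842/39620 + (-7 - 76)²/(-7238) = -28842*1/39620 + (-83)²*(-1/7238) = -14421/19810 + 6889*(-1/7238) = -14421/19810 - 6889/7238 = -1228828/731555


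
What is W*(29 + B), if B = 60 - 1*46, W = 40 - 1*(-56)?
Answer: 4128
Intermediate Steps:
W = 96 (W = 40 + 56 = 96)
B = 14 (B = 60 - 46 = 14)
W*(29 + B) = 96*(29 + 14) = 96*43 = 4128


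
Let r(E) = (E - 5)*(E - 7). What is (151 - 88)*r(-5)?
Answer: 7560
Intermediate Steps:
r(E) = (-7 + E)*(-5 + E) (r(E) = (-5 + E)*(-7 + E) = (-7 + E)*(-5 + E))
(151 - 88)*r(-5) = (151 - 88)*(35 + (-5)**2 - 12*(-5)) = 63*(35 + 25 + 60) = 63*120 = 7560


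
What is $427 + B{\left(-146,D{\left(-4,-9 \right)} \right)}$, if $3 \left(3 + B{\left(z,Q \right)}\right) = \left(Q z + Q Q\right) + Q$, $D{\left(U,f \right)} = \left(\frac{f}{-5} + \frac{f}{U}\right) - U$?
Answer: $\frac{22607}{400} \approx 56.518$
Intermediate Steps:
$D{\left(U,f \right)} = - U - \frac{f}{5} + \frac{f}{U}$ ($D{\left(U,f \right)} = \left(f \left(- \frac{1}{5}\right) + \frac{f}{U}\right) - U = \left(- \frac{f}{5} + \frac{f}{U}\right) - U = - U - \frac{f}{5} + \frac{f}{U}$)
$B{\left(z,Q \right)} = -3 + \frac{Q}{3} + \frac{Q^{2}}{3} + \frac{Q z}{3}$ ($B{\left(z,Q \right)} = -3 + \frac{\left(Q z + Q Q\right) + Q}{3} = -3 + \frac{\left(Q z + Q^{2}\right) + Q}{3} = -3 + \frac{\left(Q^{2} + Q z\right) + Q}{3} = -3 + \frac{Q + Q^{2} + Q z}{3} = -3 + \left(\frac{Q}{3} + \frac{Q^{2}}{3} + \frac{Q z}{3}\right) = -3 + \frac{Q}{3} + \frac{Q^{2}}{3} + \frac{Q z}{3}$)
$427 + B{\left(-146,D{\left(-4,-9 \right)} \right)} = 427 + \left(-3 + \frac{\left(-1\right) \left(-4\right) - - \frac{9}{5} - \frac{9}{-4}}{3} + \frac{\left(\left(-1\right) \left(-4\right) - - \frac{9}{5} - \frac{9}{-4}\right)^{2}}{3} + \frac{1}{3} \left(\left(-1\right) \left(-4\right) - - \frac{9}{5} - \frac{9}{-4}\right) \left(-146\right)\right) = 427 + \left(-3 + \frac{4 + \frac{9}{5} - - \frac{9}{4}}{3} + \frac{\left(4 + \frac{9}{5} - - \frac{9}{4}\right)^{2}}{3} + \frac{1}{3} \left(4 + \frac{9}{5} - - \frac{9}{4}\right) \left(-146\right)\right) = 427 + \left(-3 + \frac{4 + \frac{9}{5} + \frac{9}{4}}{3} + \frac{\left(4 + \frac{9}{5} + \frac{9}{4}\right)^{2}}{3} + \frac{1}{3} \left(4 + \frac{9}{5} + \frac{9}{4}\right) \left(-146\right)\right) = 427 + \left(-3 + \frac{1}{3} \cdot \frac{161}{20} + \frac{\left(\frac{161}{20}\right)^{2}}{3} + \frac{1}{3} \cdot \frac{161}{20} \left(-146\right)\right) = 427 + \left(-3 + \frac{161}{60} + \frac{1}{3} \cdot \frac{25921}{400} - \frac{11753}{30}\right) = 427 + \left(-3 + \frac{161}{60} + \frac{25921}{1200} - \frac{11753}{30}\right) = 427 - \frac{148193}{400} = \frac{22607}{400}$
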